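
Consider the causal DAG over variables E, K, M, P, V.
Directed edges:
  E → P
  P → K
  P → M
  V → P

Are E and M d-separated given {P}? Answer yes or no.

Yes — E ⊥ M | {P}.

Bayes-Ball from E | {P} reaches {V}.
M ∉ reach(E|{P}) ⇒ E ⊥ M | {P}.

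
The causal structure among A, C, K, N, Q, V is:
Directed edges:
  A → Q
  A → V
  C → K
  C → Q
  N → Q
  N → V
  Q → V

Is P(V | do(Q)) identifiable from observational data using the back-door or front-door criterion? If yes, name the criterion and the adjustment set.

P(V|do(Q)): backdoor, adjust for {A, N}.

desc(Q)\{Q}={V}; candidates ⊆ {A,C,K,N}.
size 0: {}; under {} Q still reaches {A,C,K,N,V} ∋ V.
size 1: {A}, {C}, {K} …(+1); under {A} Q still reaches {C,K,N,V} ∋ V.
{A,N}: Q⊥V given {A,N} in G with Q→· removed — back-door holds.
P(V|do(Q)) = Σ_{A,N} P(V|Q,A,N)·P(A,N).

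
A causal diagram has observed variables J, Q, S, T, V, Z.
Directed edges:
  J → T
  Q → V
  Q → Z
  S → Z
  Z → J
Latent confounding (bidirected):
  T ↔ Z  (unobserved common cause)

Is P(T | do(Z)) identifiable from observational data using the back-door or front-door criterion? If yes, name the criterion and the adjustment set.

desc(Z)\{Z}={J,T}; candidates ⊆ {Q,S,V}.
Z↔T: latent back-door arc(s) into Z.
size 0: {}; under {} Z still reaches {Q,S,T,V} ∋ T.
size 1: {Q}, {S}, {V}; under {Q} Z still reaches {S,T} ∋ T.
size 2: {Q,S}, {Q,V}, {S,V}; under {Q,S} Z still reaches {T} ∋ T.
Z↔T cannot be blocked by any observed set — no back-door set.
{J}: (i) intercepts every directed Z→T path; (ii) no back-door Z→{J}; (iii) {Z} blocks every back-door {J}→T. Front-door holds.
P(T|do(Z)) = Σ_{J} P(J|Z) Σ_{Z'} P(T|J,Z')P(Z').

P(T|do(Z)): frontdoor, adjust for {J}.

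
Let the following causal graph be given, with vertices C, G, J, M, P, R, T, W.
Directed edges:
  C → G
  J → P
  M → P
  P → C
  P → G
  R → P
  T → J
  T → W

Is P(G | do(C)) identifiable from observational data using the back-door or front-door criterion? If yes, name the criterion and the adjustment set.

P(G|do(C)): backdoor, adjust for {P}.

desc(C)\{C}={G}; candidates ⊆ {J,M,P,R,T,W}.
size 0: {}; under {} C still reaches {G,J,M,P,R,T,W} ∋ G.
{P}: C⊥G given {P} in G with C→· removed — back-door holds.
P(G|do(C)) = Σ_{P} P(G|C,P)·P(P).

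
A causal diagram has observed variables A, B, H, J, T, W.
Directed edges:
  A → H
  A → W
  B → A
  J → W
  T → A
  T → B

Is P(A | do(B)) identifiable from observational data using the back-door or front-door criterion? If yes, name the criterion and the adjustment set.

desc(B)\{B}={A,H,W}; candidates ⊆ {J,T}.
size 0: {}; under {} B still reaches {A,H,T,W} ∋ A.
{T}: B⊥A given {T} in G with B→· removed — back-door holds.
P(A|do(B)) = Σ_{T} P(A|B,T)·P(T).

P(A|do(B)): backdoor, adjust for {T}.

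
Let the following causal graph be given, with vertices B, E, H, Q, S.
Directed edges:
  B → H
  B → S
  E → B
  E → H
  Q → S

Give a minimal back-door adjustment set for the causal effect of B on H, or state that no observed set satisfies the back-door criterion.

desc(B)\{B}={H,S}; candidates ⊆ {E,Q}.
size 0: {}; under {} B still reaches {E,H} ∋ H.
{E}: B⊥H given {E} in G with B→· removed — back-door holds.

B→H: minimal back-door set {E}.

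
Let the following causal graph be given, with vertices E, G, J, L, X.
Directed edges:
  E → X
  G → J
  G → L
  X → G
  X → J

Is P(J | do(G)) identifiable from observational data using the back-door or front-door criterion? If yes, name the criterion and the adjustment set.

desc(G)\{G}={J,L}; candidates ⊆ {E,X}.
size 0: {}; under {} G still reaches {E,J,X} ∋ J.
{X}: G⊥J given {X} in G with G→· removed — back-door holds.
P(J|do(G)) = Σ_{X} P(J|G,X)·P(X).

P(J|do(G)): backdoor, adjust for {X}.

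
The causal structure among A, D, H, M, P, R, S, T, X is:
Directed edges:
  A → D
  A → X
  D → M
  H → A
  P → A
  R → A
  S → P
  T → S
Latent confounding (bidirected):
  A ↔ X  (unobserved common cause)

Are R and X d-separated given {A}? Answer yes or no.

Bayes-Ball from R | {A} reaches {H,P,S,T,X}.
X ∈ reach(R|{A}) ⇒ R ⊥̸ X | {A}.

No — R and X are d-connected given {A}.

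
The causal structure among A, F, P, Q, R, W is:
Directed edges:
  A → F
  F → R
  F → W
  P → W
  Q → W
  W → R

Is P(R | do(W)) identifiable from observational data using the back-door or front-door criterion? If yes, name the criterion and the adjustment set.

desc(W)\{W}={R}; candidates ⊆ {A,F,P,Q}.
size 0: {}; under {} W still reaches {A,F,P,Q,R} ∋ R.
{F}: W⊥R given {F} in G with W→· removed — back-door holds.
P(R|do(W)) = Σ_{F} P(R|W,F)·P(F).

P(R|do(W)): backdoor, adjust for {F}.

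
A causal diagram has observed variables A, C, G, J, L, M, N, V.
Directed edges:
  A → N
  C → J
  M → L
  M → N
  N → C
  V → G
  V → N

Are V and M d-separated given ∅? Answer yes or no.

Yes — V ⊥ M | ∅.

Bayes-Ball from V | ∅ reaches {C,G,J,N}.
M ∉ reach(V|∅) ⇒ V ⊥ M | ∅.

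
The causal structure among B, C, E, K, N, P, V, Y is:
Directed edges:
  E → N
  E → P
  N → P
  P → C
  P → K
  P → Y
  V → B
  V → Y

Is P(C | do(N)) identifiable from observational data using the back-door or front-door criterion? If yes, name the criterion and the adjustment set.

P(C|do(N)): backdoor, adjust for {E}.

desc(N)\{N}={C,K,P,Y}; candidates ⊆ {B,E,V}.
size 0: {}; under {} N still reaches {C,E,K,P,Y} ∋ C.
{E}: N⊥C given {E} in G with N→· removed — back-door holds.
P(C|do(N)) = Σ_{E} P(C|N,E)·P(E).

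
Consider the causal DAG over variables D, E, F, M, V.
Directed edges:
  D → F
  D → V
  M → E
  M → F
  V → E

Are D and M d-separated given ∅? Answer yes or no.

Bayes-Ball from D | ∅ reaches {E,F,V}.
M ∉ reach(D|∅) ⇒ D ⊥ M | ∅.

Yes — D ⊥ M | ∅.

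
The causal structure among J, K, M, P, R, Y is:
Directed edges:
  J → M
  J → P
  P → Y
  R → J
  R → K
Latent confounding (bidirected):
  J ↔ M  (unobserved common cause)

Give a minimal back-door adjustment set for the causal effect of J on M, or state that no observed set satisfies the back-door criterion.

desc(J)\{J}={M,P,Y}; candidates ⊆ {K,R}.
J↔M: latent back-door arc(s) into J.
size 0: {}; under {} J still reaches {K,M,R} ∋ M.
size 1: {K}, {R}; under {K} J still reaches {M,R} ∋ M.
size 2: {K,R}; under {K,R} J still reaches {M} ∋ M.
J↔M cannot be blocked by any observed set — no back-door set.

J→M: no observed back-door set.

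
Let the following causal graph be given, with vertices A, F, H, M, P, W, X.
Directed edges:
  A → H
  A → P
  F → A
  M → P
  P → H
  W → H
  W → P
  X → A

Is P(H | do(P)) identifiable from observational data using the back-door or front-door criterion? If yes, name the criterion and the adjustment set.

P(H|do(P)): backdoor, adjust for {A, W}.

desc(P)\{P}={H}; candidates ⊆ {A,F,M,W,X}.
size 0: {}; under {} P still reaches {A,F,H,M,W,X} ∋ H.
size 1: {A}, {F}, {M} …(+2); under {A} P still reaches {H,M,W} ∋ H.
{A,W}: P⊥H given {A,W} in G with P→· removed — back-door holds.
P(H|do(P)) = Σ_{A,W} P(H|P,A,W)·P(A,W).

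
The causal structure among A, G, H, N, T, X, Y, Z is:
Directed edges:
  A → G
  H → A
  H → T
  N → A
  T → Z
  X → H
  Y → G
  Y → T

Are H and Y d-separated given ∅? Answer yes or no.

Bayes-Ball from H | ∅ reaches {A,G,T,X,Z}.
Y ∉ reach(H|∅) ⇒ H ⊥ Y | ∅.

Yes — H ⊥ Y | ∅.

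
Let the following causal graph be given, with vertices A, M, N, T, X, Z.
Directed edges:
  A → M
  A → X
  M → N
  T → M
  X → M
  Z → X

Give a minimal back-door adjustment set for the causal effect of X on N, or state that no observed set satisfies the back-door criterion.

desc(X)\{X}={M,N}; candidates ⊆ {A,T,Z}.
size 0: {}; under {} X still reaches {A,M,N,Z} ∋ N.
{A}: X⊥N given {A} in G with X→· removed — back-door holds.

X→N: minimal back-door set {A}.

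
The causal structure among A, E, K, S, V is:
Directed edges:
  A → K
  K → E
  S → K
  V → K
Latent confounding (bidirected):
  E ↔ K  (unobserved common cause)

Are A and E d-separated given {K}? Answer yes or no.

Bayes-Ball from A | {K} reaches {E,S,V}.
E ∈ reach(A|{K}) ⇒ A ⊥̸ E | {K}.

No — A and E are d-connected given {K}.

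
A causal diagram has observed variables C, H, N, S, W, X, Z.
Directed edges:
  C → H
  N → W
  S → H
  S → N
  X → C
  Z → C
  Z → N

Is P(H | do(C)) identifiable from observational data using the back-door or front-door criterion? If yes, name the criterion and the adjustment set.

desc(C)\{C}={H}; candidates ⊆ {N,S,W,X,Z}.
∅: C⊥H given ∅ in G with C→· removed — back-door holds.
P(H|do(C)) = P(H|C) — no adjustment needed.

P(H|do(C)): backdoor, adjust for ∅.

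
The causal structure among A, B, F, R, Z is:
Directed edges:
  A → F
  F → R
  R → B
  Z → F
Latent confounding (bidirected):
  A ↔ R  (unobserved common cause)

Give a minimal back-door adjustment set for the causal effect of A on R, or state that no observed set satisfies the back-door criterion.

A→R: no observed back-door set.

desc(A)\{A}={B,F,R}; candidates ⊆ {Z}.
A↔R: latent back-door arc(s) into A.
size 0: {}; under {} A still reaches {B,R} ∋ R.
size 1: {Z}; under {Z} A still reaches {B,R} ∋ R.
A↔R cannot be blocked by any observed set — no back-door set.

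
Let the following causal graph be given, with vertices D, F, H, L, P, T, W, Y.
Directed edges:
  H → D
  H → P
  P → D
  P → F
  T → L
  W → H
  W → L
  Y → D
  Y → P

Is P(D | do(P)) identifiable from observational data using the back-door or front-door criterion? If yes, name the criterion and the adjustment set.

P(D|do(P)): backdoor, adjust for {H, Y}.

desc(P)\{P}={D,F}; candidates ⊆ {H,L,T,W,Y}.
size 0: {}; under {} P still reaches {D,H,L,W,Y} ∋ D.
size 1: {H}, {L}, {T} …(+2); under {H} P still reaches {D,Y} ∋ D.
{H,Y}: P⊥D given {H,Y} in G with P→· removed — back-door holds.
P(D|do(P)) = Σ_{H,Y} P(D|P,H,Y)·P(H,Y).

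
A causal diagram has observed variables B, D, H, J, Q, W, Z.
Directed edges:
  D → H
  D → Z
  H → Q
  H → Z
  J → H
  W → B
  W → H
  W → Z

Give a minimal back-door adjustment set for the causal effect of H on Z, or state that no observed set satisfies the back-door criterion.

H→Z: minimal back-door set {D, W}.

desc(H)\{H}={Q,Z}; candidates ⊆ {B,D,J,W}.
size 0: {}; under {} H still reaches {B,D,J,W,Z} ∋ Z.
size 1: {B}, {D}, {J} …(+1); under {B} H still reaches {D,J,W,Z} ∋ Z.
{D,W}: H⊥Z given {D,W} in G with H→· removed — back-door holds.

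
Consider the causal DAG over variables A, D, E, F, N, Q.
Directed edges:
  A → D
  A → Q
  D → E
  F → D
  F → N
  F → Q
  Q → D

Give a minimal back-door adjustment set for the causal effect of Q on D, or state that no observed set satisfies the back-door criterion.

Q→D: minimal back-door set {A, F}.

desc(Q)\{Q}={D,E}; candidates ⊆ {A,F,N}.
size 0: {}; under {} Q still reaches {A,D,E,F,N} ∋ D.
size 1: {A}, {F}, {N}; under {A} Q still reaches {D,E,F,N} ∋ D.
{A,F}: Q⊥D given {A,F} in G with Q→· removed — back-door holds.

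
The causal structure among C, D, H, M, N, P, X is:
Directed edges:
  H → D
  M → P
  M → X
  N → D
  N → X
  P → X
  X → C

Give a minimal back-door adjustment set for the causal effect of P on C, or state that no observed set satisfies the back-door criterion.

desc(P)\{P}={C,X}; candidates ⊆ {D,H,M,N}.
size 0: {}; under {} P still reaches {C,M,X} ∋ C.
{M}: P⊥C given {M} in G with P→· removed — back-door holds.

P→C: minimal back-door set {M}.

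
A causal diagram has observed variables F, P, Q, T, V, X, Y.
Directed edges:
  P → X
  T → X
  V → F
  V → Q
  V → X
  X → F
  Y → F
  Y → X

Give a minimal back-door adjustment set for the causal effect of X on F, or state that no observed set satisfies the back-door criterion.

X→F: minimal back-door set {V, Y}.

desc(X)\{X}={F}; candidates ⊆ {P,Q,T,V,Y}.
size 0: {}; under {} X still reaches {F,P,Q,T,V,Y} ∋ F.
size 1: {P}, {Q}, {T} …(+2); under {P} X still reaches {F,Q,T,V,Y} ∋ F.
{V,Y}: X⊥F given {V,Y} in G with X→· removed — back-door holds.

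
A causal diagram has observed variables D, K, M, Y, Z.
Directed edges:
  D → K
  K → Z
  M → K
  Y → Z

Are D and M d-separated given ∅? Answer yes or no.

Bayes-Ball from D | ∅ reaches {K,Z}.
M ∉ reach(D|∅) ⇒ D ⊥ M | ∅.

Yes — D ⊥ M | ∅.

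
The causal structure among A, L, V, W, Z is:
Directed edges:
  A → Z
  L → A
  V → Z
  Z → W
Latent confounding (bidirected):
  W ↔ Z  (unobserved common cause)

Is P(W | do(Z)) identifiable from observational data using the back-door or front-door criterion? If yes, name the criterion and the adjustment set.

P(W|do(Z)): not identifiable (no BD/FD set).

desc(Z)\{Z}={W}; candidates ⊆ {A,L,V}.
Z↔W: latent back-door arc(s) into Z.
size 0: {}; under {} Z still reaches {A,L,V,W} ∋ W.
size 1: {A}, {L}, {V}; under {A} Z still reaches {V,W} ∋ W.
size 2: {A,L}, {A,V}, {L,V}; under {A,L} Z still reaches {V,W} ∋ W.
Z↔W cannot be blocked by any observed set — no back-door set.
No mediator lies on a directed Z→…→W path.
Neither criterion identifies P(W|do(Z)) in this graph.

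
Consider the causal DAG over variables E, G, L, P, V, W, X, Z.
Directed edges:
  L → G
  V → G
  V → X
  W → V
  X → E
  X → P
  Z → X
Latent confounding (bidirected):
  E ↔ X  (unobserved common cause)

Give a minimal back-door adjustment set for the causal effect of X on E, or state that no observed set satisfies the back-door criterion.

X→E: no observed back-door set.

desc(X)\{X}={E,P}; candidates ⊆ {G,L,V,W,Z}.
X↔E: latent back-door arc(s) into X.
size 0: {}; under {} X still reaches {E,G,V,W,Z} ∋ E.
size 1: {G}, {L}, {V} …(+2); under {G} X still reaches {E,L,V,W,Z} ∋ E.
size 2: {G,L}, {G,V}, {G,W} …(+7); under {G,L} X still reaches {E,V,W,Z} ∋ E.
X↔E cannot be blocked by any observed set — no back-door set.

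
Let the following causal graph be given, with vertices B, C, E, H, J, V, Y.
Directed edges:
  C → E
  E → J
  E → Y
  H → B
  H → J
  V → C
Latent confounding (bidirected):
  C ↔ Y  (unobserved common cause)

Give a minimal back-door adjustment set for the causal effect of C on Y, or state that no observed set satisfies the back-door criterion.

desc(C)\{C}={E,J,Y}; candidates ⊆ {B,H,V}.
C↔Y: latent back-door arc(s) into C.
size 0: {}; under {} C still reaches {V,Y} ∋ Y.
size 1: {B}, {H}, {V}; under {B} C still reaches {V,Y} ∋ Y.
size 2: {B,H}, {B,V}, {H,V}; under {B,H} C still reaches {V,Y} ∋ Y.
C↔Y cannot be blocked by any observed set — no back-door set.

C→Y: no observed back-door set.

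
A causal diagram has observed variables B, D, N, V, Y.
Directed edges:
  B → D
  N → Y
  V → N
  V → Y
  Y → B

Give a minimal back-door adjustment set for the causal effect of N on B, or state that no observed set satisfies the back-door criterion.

N→B: minimal back-door set {V}.

desc(N)\{N}={B,D,Y}; candidates ⊆ {V}.
size 0: {}; under {} N still reaches {B,D,V,Y} ∋ B.
{V}: N⊥B given {V} in G with N→· removed — back-door holds.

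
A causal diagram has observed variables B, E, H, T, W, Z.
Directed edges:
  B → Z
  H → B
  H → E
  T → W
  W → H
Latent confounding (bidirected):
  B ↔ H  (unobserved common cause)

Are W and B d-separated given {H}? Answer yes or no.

Bayes-Ball from W | {H} reaches {B,T,Z}.
B ∈ reach(W|{H}) ⇒ W ⊥̸ B | {H}.

No — W and B are d-connected given {H}.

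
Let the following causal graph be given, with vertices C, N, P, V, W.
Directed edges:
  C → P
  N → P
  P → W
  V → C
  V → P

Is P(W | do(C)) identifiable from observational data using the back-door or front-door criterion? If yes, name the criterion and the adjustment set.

desc(C)\{C}={P,W}; candidates ⊆ {N,V}.
size 0: {}; under {} C still reaches {P,V,W} ∋ W.
{V}: C⊥W given {V} in G with C→· removed — back-door holds.
P(W|do(C)) = Σ_{V} P(W|C,V)·P(V).

P(W|do(C)): backdoor, adjust for {V}.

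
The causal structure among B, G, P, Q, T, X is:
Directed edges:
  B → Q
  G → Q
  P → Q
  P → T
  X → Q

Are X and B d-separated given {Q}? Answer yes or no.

No — X and B are d-connected given {Q}.

Bayes-Ball from X | {Q} reaches {B,G,P,T}.
B ∈ reach(X|{Q}) ⇒ X ⊥̸ B | {Q}.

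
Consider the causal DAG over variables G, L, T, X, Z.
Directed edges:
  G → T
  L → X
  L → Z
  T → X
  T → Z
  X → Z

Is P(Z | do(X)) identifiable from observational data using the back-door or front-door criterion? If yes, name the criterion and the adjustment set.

P(Z|do(X)): backdoor, adjust for {L, T}.

desc(X)\{X}={Z}; candidates ⊆ {G,L,T}.
size 0: {}; under {} X still reaches {G,L,T,Z} ∋ Z.
size 1: {G}, {L}, {T}; under {G} X still reaches {L,T,Z} ∋ Z.
{L,T}: X⊥Z given {L,T} in G with X→· removed — back-door holds.
P(Z|do(X)) = Σ_{L,T} P(Z|X,L,T)·P(L,T).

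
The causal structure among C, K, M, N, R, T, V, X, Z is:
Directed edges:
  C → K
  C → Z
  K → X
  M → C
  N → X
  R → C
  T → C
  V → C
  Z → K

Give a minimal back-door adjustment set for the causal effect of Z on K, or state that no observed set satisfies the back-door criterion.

desc(Z)\{Z}={K,X}; candidates ⊆ {C,M,N,R,T,V}.
size 0: {}; under {} Z still reaches {C,K,M,R,T,V,X} ∋ K.
{C}: Z⊥K given {C} in G with Z→· removed — back-door holds.

Z→K: minimal back-door set {C}.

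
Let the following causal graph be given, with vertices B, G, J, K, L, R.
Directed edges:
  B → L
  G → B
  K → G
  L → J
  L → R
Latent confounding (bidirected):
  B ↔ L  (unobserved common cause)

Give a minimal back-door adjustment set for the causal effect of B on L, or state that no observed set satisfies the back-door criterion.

desc(B)\{B}={J,L,R}; candidates ⊆ {G,K}.
B↔L: latent back-door arc(s) into B.
size 0: {}; under {} B still reaches {G,J,K,L,R} ∋ L.
size 1: {G}, {K}; under {G} B still reaches {J,L,R} ∋ L.
size 2: {G,K}; under {G,K} B still reaches {J,L,R} ∋ L.
B↔L cannot be blocked by any observed set — no back-door set.

B→L: no observed back-door set.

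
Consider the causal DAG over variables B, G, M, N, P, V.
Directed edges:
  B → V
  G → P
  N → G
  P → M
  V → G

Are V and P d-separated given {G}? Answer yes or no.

Yes — V ⊥ P | {G}.

Bayes-Ball from V | {G} reaches {B,N}.
P ∉ reach(V|{G}) ⇒ V ⊥ P | {G}.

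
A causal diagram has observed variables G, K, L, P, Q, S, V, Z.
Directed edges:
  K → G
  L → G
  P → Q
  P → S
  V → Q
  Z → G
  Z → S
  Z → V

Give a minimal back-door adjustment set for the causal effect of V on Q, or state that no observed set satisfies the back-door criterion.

desc(V)\{V}={Q}; candidates ⊆ {G,K,L,P,S,Z}.
∅: V⊥Q given ∅ in G with V→· removed — back-door holds.

V→Q: minimal back-door set ∅.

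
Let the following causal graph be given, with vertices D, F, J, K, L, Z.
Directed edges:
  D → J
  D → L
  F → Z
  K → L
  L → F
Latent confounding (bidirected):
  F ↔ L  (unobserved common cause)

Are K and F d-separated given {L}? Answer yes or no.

Bayes-Ball from K | {L} reaches {D,F,J,Z}.
F ∈ reach(K|{L}) ⇒ K ⊥̸ F | {L}.

No — K and F are d-connected given {L}.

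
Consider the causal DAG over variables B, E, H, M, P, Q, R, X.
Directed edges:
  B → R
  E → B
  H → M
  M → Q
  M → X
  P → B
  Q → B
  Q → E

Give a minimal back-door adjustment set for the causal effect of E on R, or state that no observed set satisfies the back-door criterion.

desc(E)\{E}={B,R}; candidates ⊆ {H,M,P,Q,X}.
size 0: {}; under {} E still reaches {B,H,M,Q,R,X} ∋ R.
{Q}: E⊥R given {Q} in G with E→· removed — back-door holds.

E→R: minimal back-door set {Q}.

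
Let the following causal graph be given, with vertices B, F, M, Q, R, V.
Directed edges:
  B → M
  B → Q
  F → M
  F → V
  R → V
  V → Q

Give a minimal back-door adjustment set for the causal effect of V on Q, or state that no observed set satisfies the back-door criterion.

desc(V)\{V}={Q}; candidates ⊆ {B,F,M,R}.
∅: V⊥Q given ∅ in G with V→· removed — back-door holds.

V→Q: minimal back-door set ∅.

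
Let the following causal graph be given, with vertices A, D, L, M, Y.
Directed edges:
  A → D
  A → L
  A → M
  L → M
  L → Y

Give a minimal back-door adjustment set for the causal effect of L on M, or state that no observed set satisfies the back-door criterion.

desc(L)\{L}={M,Y}; candidates ⊆ {A,D}.
size 0: {}; under {} L still reaches {A,D,M} ∋ M.
{A}: L⊥M given {A} in G with L→· removed — back-door holds.

L→M: minimal back-door set {A}.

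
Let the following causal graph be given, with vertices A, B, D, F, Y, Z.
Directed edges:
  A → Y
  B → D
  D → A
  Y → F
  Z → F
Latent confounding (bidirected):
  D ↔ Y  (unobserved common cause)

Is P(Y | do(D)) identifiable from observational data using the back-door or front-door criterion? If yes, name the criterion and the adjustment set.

P(Y|do(D)): frontdoor, adjust for {A}.

desc(D)\{D}={A,F,Y}; candidates ⊆ {B,Z}.
D↔Y: latent back-door arc(s) into D.
size 0: {}; under {} D still reaches {B,F,Y} ∋ Y.
size 1: {B}, {Z}; under {B} D still reaches {F,Y} ∋ Y.
size 2: {B,Z}; under {B,Z} D still reaches {F,Y} ∋ Y.
D↔Y cannot be blocked by any observed set — no back-door set.
{A}: (i) intercepts every directed D→Y path; (ii) no back-door D→{A}; (iii) {D} blocks every back-door {A}→Y. Front-door holds.
P(Y|do(D)) = Σ_{A} P(A|D) Σ_{D'} P(Y|A,D')P(D').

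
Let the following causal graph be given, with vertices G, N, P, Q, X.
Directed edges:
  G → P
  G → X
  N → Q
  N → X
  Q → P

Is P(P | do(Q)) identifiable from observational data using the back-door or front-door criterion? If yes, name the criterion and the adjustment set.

P(P|do(Q)): backdoor, adjust for ∅.

desc(Q)\{Q}={P}; candidates ⊆ {G,N,X}.
∅: Q⊥P given ∅ in G with Q→· removed — back-door holds.
P(P|do(Q)) = P(P|Q) — no adjustment needed.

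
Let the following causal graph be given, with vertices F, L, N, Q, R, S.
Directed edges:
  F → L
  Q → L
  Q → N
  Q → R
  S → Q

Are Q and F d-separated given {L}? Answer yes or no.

No — Q and F are d-connected given {L}.

Bayes-Ball from Q | {L} reaches {F,N,R,S}.
F ∈ reach(Q|{L}) ⇒ Q ⊥̸ F | {L}.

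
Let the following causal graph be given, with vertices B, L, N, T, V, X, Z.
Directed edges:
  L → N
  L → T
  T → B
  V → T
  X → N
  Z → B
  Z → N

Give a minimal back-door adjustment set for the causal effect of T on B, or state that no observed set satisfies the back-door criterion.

T→B: minimal back-door set ∅.

desc(T)\{T}={B}; candidates ⊆ {L,N,V,X,Z}.
∅: T⊥B given ∅ in G with T→· removed — back-door holds.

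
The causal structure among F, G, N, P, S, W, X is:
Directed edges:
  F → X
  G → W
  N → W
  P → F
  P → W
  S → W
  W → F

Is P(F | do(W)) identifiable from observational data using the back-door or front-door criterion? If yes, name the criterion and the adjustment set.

P(F|do(W)): backdoor, adjust for {P}.

desc(W)\{W}={F,X}; candidates ⊆ {G,N,P,S}.
size 0: {}; under {} W still reaches {F,G,N,P,S,X} ∋ F.
{P}: W⊥F given {P} in G with W→· removed — back-door holds.
P(F|do(W)) = Σ_{P} P(F|W,P)·P(P).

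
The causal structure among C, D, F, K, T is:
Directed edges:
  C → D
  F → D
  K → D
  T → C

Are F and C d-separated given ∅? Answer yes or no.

Yes — F ⊥ C | ∅.

Bayes-Ball from F | ∅ reaches {D}.
C ∉ reach(F|∅) ⇒ F ⊥ C | ∅.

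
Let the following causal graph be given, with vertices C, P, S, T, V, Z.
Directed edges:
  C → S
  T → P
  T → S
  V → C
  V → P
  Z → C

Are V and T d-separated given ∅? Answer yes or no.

Bayes-Ball from V | ∅ reaches {C,P,S}.
T ∉ reach(V|∅) ⇒ V ⊥ T | ∅.

Yes — V ⊥ T | ∅.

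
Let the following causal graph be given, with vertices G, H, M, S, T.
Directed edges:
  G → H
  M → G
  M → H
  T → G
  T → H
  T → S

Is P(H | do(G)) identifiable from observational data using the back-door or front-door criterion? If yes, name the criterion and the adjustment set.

P(H|do(G)): backdoor, adjust for {M, T}.

desc(G)\{G}={H}; candidates ⊆ {M,S,T}.
size 0: {}; under {} G still reaches {H,M,S,T} ∋ H.
size 1: {M}, {S}, {T}; under {M} G still reaches {H,S,T} ∋ H.
{M,T}: G⊥H given {M,T} in G with G→· removed — back-door holds.
P(H|do(G)) = Σ_{M,T} P(H|G,M,T)·P(M,T).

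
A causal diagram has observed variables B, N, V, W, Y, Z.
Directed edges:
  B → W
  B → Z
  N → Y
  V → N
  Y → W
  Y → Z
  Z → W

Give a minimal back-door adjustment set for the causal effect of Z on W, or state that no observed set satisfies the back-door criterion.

desc(Z)\{Z}={W}; candidates ⊆ {B,N,V,Y}.
size 0: {}; under {} Z still reaches {B,N,V,W,Y} ∋ W.
size 1: {B}, {N}, {V} …(+1); under {B} Z still reaches {N,V,W,Y} ∋ W.
{B,Y}: Z⊥W given {B,Y} in G with Z→· removed — back-door holds.

Z→W: minimal back-door set {B, Y}.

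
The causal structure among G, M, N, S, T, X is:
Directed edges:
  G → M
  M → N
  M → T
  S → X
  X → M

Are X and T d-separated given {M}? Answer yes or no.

Yes — X ⊥ T | {M}.

Bayes-Ball from X | {M} reaches {G,S}.
T ∉ reach(X|{M}) ⇒ X ⊥ T | {M}.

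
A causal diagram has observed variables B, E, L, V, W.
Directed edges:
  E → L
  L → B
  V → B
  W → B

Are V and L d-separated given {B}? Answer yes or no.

No — V and L are d-connected given {B}.

Bayes-Ball from V | {B} reaches {E,L,W}.
L ∈ reach(V|{B}) ⇒ V ⊥̸ L | {B}.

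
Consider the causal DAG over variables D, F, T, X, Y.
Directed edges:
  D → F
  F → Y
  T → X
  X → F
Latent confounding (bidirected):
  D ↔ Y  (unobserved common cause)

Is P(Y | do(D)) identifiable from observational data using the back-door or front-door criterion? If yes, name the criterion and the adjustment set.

desc(D)\{D}={F,Y}; candidates ⊆ {T,X}.
D↔Y: latent back-door arc(s) into D.
size 0: {}; under {} D still reaches {Y} ∋ Y.
size 1: {T}, {X}; under {T} D still reaches {Y} ∋ Y.
size 2: {T,X}; under {T,X} D still reaches {Y} ∋ Y.
D↔Y cannot be blocked by any observed set — no back-door set.
{F}: (i) intercepts every directed D→Y path; (ii) no back-door D→{F}; (iii) {D} blocks every back-door {F}→Y. Front-door holds.
P(Y|do(D)) = Σ_{F} P(F|D) Σ_{D'} P(Y|F,D')P(D').

P(Y|do(D)): frontdoor, adjust for {F}.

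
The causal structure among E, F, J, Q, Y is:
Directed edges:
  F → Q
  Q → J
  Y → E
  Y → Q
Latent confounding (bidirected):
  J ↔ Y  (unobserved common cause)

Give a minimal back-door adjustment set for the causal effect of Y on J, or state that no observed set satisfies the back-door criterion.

desc(Y)\{Y}={E,J,Q}; candidates ⊆ {F}.
Y↔J: latent back-door arc(s) into Y.
size 0: {}; under {} Y still reaches {J} ∋ J.
size 1: {F}; under {F} Y still reaches {J} ∋ J.
Y↔J cannot be blocked by any observed set — no back-door set.

Y→J: no observed back-door set.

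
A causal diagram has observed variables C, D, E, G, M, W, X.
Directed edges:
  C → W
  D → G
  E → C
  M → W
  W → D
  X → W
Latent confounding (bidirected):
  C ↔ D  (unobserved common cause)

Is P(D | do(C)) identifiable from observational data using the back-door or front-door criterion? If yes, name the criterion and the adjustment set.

P(D|do(C)): frontdoor, adjust for {W}.

desc(C)\{C}={D,G,W}; candidates ⊆ {E,M,X}.
C↔D: latent back-door arc(s) into C.
size 0: {}; under {} C still reaches {D,E,G} ∋ D.
size 1: {E}, {M}, {X}; under {E} C still reaches {D,G} ∋ D.
size 2: {E,M}, {E,X}, {M,X}; under {E,M} C still reaches {D,G} ∋ D.
C↔D cannot be blocked by any observed set — no back-door set.
{W}: (i) intercepts every directed C→D path; (ii) no back-door C→{W}; (iii) {C} blocks every back-door {W}→D. Front-door holds.
P(D|do(C)) = Σ_{W} P(W|C) Σ_{C'} P(D|W,C')P(C').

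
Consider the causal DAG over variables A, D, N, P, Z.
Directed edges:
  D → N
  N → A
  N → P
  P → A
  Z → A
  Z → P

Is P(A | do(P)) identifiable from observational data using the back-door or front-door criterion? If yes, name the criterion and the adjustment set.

desc(P)\{P}={A}; candidates ⊆ {D,N,Z}.
size 0: {}; under {} P still reaches {A,D,N,Z} ∋ A.
size 1: {D}, {N}, {Z}; under {D} P still reaches {A,N,Z} ∋ A.
{N,Z}: P⊥A given {N,Z} in G with P→· removed — back-door holds.
P(A|do(P)) = Σ_{N,Z} P(A|P,N,Z)·P(N,Z).

P(A|do(P)): backdoor, adjust for {N, Z}.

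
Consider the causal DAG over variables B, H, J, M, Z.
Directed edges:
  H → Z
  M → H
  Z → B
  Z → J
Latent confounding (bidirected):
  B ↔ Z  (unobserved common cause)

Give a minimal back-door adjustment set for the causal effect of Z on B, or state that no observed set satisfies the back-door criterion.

desc(Z)\{Z}={B,J}; candidates ⊆ {H,M}.
Z↔B: latent back-door arc(s) into Z.
size 0: {}; under {} Z still reaches {B,H,M} ∋ B.
size 1: {H}, {M}; under {H} Z still reaches {B} ∋ B.
size 2: {H,M}; under {H,M} Z still reaches {B} ∋ B.
Z↔B cannot be blocked by any observed set — no back-door set.

Z→B: no observed back-door set.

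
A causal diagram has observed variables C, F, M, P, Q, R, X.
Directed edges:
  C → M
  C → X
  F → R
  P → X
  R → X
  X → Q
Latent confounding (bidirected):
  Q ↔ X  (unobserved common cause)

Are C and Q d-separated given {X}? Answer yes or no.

No — C and Q are d-connected given {X}.

Bayes-Ball from C | {X} reaches {F,M,P,Q,R}.
Q ∈ reach(C|{X}) ⇒ C ⊥̸ Q | {X}.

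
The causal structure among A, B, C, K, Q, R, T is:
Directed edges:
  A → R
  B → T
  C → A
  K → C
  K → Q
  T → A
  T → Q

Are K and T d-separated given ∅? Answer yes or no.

Bayes-Ball from K | ∅ reaches {A,C,Q,R}.
T ∉ reach(K|∅) ⇒ K ⊥ T | ∅.

Yes — K ⊥ T | ∅.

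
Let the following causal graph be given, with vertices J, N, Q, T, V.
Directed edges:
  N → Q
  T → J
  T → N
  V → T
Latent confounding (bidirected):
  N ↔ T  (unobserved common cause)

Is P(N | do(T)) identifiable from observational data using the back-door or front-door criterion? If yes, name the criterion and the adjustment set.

desc(T)\{T}={J,N,Q}; candidates ⊆ {V}.
T↔N: latent back-door arc(s) into T.
size 0: {}; under {} T still reaches {N,Q,V} ∋ N.
size 1: {V}; under {V} T still reaches {N,Q} ∋ N.
T↔N cannot be blocked by any observed set — no back-door set.
No mediator lies on a directed T→…→N path.
Neither criterion identifies P(N|do(T)) in this graph.

P(N|do(T)): not identifiable (no BD/FD set).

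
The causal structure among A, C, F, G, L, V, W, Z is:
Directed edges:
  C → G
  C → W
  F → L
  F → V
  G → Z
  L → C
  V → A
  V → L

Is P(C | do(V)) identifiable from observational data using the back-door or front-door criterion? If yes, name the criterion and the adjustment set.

P(C|do(V)): backdoor, adjust for {F}.

desc(V)\{V}={A,C,G,L,W,Z}; candidates ⊆ {F}.
size 0: {}; under {} V still reaches {C,F,G,L,W,Z} ∋ C.
{F}: V⊥C given {F} in G with V→· removed — back-door holds.
P(C|do(V)) = Σ_{F} P(C|V,F)·P(F).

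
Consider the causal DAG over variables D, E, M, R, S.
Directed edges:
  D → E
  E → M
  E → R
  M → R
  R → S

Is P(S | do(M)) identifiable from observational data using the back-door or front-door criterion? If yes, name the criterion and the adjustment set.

desc(M)\{M}={R,S}; candidates ⊆ {D,E}.
size 0: {}; under {} M still reaches {D,E,R,S} ∋ S.
{E}: M⊥S given {E} in G with M→· removed — back-door holds.
P(S|do(M)) = Σ_{E} P(S|M,E)·P(E).

P(S|do(M)): backdoor, adjust for {E}.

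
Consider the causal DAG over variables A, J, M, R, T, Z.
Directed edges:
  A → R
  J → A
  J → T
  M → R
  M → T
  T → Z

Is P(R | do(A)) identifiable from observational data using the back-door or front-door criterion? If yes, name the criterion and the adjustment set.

P(R|do(A)): backdoor, adjust for ∅.

desc(A)\{A}={R}; candidates ⊆ {J,M,T,Z}.
∅: A⊥R given ∅ in G with A→· removed — back-door holds.
P(R|do(A)) = P(R|A) — no adjustment needed.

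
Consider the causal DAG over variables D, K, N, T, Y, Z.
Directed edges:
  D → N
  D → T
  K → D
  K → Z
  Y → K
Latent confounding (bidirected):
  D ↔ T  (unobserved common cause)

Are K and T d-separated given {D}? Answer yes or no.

Bayes-Ball from K | {D} reaches {T,Y,Z}.
T ∈ reach(K|{D}) ⇒ K ⊥̸ T | {D}.

No — K and T are d-connected given {D}.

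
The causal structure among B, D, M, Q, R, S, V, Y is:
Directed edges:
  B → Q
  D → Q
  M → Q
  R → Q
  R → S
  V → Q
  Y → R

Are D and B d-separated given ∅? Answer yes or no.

Yes — D ⊥ B | ∅.

Bayes-Ball from D | ∅ reaches {Q}.
B ∉ reach(D|∅) ⇒ D ⊥ B | ∅.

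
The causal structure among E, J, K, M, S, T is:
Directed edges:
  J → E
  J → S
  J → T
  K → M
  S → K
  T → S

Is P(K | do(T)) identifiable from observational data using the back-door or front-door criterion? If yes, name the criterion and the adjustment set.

P(K|do(T)): backdoor, adjust for {J}.

desc(T)\{T}={K,M,S}; candidates ⊆ {E,J}.
size 0: {}; under {} T still reaches {E,J,K,M,S} ∋ K.
{J}: T⊥K given {J} in G with T→· removed — back-door holds.
P(K|do(T)) = Σ_{J} P(K|T,J)·P(J).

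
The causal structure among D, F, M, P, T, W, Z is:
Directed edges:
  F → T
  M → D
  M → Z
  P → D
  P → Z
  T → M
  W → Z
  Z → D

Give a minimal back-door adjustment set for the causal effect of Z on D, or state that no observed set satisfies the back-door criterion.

desc(Z)\{Z}={D}; candidates ⊆ {F,M,P,T,W}.
size 0: {}; under {} Z still reaches {D,F,M,P,T,W} ∋ D.
size 1: {F}, {M}, {P} …(+2); under {F} Z still reaches {D,M,P,T,W} ∋ D.
{M,P}: Z⊥D given {M,P} in G with Z→· removed — back-door holds.

Z→D: minimal back-door set {M, P}.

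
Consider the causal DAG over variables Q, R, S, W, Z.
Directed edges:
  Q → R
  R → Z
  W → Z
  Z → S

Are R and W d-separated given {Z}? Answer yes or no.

Bayes-Ball from R | {Z} reaches {Q,W}.
W ∈ reach(R|{Z}) ⇒ R ⊥̸ W | {Z}.

No — R and W are d-connected given {Z}.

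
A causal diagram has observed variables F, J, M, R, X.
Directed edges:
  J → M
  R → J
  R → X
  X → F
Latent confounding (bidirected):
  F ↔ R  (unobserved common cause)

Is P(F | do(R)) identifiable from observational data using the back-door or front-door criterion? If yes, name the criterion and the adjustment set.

P(F|do(R)): frontdoor, adjust for {X}.

desc(R)\{R}={F,J,M,X}; candidates ⊆ {—}.
R↔F: latent back-door arc(s) into R.
size 0: {}; under {} R still reaches {F} ∋ F.
R↔F cannot be blocked by any observed set — no back-door set.
{X}: (i) intercepts every directed R→F path; (ii) no back-door R→{X}; (iii) {R} blocks every back-door {X}→F. Front-door holds.
P(F|do(R)) = Σ_{X} P(X|R) Σ_{R'} P(F|X,R')P(R').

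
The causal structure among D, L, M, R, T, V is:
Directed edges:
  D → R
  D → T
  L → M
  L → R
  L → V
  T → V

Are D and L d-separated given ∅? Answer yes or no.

Yes — D ⊥ L | ∅.

Bayes-Ball from D | ∅ reaches {R,T,V}.
L ∉ reach(D|∅) ⇒ D ⊥ L | ∅.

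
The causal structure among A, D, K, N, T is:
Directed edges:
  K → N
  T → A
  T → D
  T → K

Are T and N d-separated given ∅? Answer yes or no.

No — T and N are d-connected given ∅.

Bayes-Ball from T | ∅ reaches {A,D,K,N}.
N ∈ reach(T|∅) ⇒ T ⊥̸ N | ∅.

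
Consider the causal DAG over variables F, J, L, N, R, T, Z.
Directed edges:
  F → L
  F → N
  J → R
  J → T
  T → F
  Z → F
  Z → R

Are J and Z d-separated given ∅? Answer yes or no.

Yes — J ⊥ Z | ∅.

Bayes-Ball from J | ∅ reaches {F,L,N,R,T}.
Z ∉ reach(J|∅) ⇒ J ⊥ Z | ∅.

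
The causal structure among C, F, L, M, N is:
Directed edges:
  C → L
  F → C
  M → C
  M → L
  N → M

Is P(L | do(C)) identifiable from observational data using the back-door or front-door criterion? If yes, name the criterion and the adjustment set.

P(L|do(C)): backdoor, adjust for {M}.

desc(C)\{C}={L}; candidates ⊆ {F,M,N}.
size 0: {}; under {} C still reaches {F,L,M,N} ∋ L.
{M}: C⊥L given {M} in G with C→· removed — back-door holds.
P(L|do(C)) = Σ_{M} P(L|C,M)·P(M).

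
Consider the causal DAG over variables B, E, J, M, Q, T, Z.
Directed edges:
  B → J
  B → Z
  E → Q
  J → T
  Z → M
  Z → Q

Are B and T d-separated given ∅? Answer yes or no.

No — B and T are d-connected given ∅.

Bayes-Ball from B | ∅ reaches {J,M,Q,T,Z}.
T ∈ reach(B|∅) ⇒ B ⊥̸ T | ∅.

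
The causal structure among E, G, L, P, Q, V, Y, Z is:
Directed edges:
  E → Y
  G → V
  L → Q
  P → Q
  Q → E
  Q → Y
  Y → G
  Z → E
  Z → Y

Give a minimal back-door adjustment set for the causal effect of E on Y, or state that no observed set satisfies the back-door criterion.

desc(E)\{E}={G,V,Y}; candidates ⊆ {L,P,Q,Z}.
size 0: {}; under {} E still reaches {G,L,P,Q,V,Y,Z} ∋ Y.
size 1: {L}, {P}, {Q} …(+1); under {L} E still reaches {G,P,Q,V,Y,Z} ∋ Y.
{Q,Z}: E⊥Y given {Q,Z} in G with E→· removed — back-door holds.

E→Y: minimal back-door set {Q, Z}.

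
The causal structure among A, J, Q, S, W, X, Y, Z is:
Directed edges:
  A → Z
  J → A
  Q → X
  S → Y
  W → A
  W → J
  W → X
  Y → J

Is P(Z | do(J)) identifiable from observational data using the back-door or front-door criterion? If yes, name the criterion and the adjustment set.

P(Z|do(J)): backdoor, adjust for {W}.

desc(J)\{J}={A,Z}; candidates ⊆ {Q,S,W,X,Y}.
size 0: {}; under {} J still reaches {A,S,W,X,Y,Z} ∋ Z.
{W}: J⊥Z given {W} in G with J→· removed — back-door holds.
P(Z|do(J)) = Σ_{W} P(Z|J,W)·P(W).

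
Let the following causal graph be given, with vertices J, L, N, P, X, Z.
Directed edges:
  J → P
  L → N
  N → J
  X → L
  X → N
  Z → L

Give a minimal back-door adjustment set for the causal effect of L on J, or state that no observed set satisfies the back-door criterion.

L→J: minimal back-door set {X}.

desc(L)\{L}={J,N,P}; candidates ⊆ {X,Z}.
size 0: {}; under {} L still reaches {J,N,P,X,Z} ∋ J.
{X}: L⊥J given {X} in G with L→· removed — back-door holds.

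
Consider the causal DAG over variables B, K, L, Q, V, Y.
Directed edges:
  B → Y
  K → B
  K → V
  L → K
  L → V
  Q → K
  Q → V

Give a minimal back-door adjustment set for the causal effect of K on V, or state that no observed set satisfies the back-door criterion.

desc(K)\{K}={B,V,Y}; candidates ⊆ {L,Q}.
size 0: {}; under {} K still reaches {L,Q,V} ∋ V.
size 1: {L}, {Q}; under {L} K still reaches {Q,V} ∋ V.
{L,Q}: K⊥V given {L,Q} in G with K→· removed — back-door holds.

K→V: minimal back-door set {L, Q}.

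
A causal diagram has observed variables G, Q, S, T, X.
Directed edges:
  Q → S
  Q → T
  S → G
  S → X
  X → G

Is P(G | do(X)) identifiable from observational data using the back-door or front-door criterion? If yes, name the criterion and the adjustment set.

P(G|do(X)): backdoor, adjust for {S}.

desc(X)\{X}={G}; candidates ⊆ {Q,S,T}.
size 0: {}; under {} X still reaches {G,Q,S,T} ∋ G.
{S}: X⊥G given {S} in G with X→· removed — back-door holds.
P(G|do(X)) = Σ_{S} P(G|X,S)·P(S).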